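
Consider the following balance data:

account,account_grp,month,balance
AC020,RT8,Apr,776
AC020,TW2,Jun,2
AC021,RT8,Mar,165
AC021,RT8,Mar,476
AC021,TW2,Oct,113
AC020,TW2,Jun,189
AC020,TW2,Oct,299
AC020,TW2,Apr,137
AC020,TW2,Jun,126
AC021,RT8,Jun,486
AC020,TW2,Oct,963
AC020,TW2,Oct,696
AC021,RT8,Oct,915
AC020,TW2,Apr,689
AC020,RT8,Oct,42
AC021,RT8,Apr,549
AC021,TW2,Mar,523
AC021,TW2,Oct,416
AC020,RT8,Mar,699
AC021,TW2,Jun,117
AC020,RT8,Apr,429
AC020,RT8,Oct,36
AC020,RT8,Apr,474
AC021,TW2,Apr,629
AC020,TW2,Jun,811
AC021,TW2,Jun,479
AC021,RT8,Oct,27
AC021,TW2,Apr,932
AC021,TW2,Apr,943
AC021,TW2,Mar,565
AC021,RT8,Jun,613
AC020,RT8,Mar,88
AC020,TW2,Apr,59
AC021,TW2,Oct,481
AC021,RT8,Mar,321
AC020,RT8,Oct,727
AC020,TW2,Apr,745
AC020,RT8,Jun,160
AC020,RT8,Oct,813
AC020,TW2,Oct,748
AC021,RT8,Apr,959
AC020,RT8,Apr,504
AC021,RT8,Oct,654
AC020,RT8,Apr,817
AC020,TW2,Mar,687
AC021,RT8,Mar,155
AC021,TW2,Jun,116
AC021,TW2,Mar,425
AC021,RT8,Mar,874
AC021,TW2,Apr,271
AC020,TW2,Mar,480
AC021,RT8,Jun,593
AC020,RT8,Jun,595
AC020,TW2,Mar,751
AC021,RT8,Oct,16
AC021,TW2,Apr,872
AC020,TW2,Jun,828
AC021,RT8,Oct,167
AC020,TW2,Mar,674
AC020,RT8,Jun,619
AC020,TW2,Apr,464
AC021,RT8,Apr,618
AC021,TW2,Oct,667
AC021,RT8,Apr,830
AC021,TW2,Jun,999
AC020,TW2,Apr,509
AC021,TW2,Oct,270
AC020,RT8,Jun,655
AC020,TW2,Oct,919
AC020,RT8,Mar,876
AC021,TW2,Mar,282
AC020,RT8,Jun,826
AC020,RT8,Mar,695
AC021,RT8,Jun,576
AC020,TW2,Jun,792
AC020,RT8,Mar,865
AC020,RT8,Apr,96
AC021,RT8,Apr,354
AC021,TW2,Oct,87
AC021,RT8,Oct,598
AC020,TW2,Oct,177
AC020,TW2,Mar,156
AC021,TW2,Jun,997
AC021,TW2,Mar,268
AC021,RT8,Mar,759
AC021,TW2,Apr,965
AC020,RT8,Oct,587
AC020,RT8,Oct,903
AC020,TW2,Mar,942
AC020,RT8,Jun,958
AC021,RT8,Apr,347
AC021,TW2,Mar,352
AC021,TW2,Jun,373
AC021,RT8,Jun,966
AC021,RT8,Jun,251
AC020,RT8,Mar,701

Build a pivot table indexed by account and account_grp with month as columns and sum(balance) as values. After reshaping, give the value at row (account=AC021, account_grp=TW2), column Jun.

3081

Rows with account=AC021, account_grp=TW2 and month=Jun: balance values are 117, 479, 116, 999, 997, 373.
117 + 479 + 116 + 999 + 997 + 373 = 3081.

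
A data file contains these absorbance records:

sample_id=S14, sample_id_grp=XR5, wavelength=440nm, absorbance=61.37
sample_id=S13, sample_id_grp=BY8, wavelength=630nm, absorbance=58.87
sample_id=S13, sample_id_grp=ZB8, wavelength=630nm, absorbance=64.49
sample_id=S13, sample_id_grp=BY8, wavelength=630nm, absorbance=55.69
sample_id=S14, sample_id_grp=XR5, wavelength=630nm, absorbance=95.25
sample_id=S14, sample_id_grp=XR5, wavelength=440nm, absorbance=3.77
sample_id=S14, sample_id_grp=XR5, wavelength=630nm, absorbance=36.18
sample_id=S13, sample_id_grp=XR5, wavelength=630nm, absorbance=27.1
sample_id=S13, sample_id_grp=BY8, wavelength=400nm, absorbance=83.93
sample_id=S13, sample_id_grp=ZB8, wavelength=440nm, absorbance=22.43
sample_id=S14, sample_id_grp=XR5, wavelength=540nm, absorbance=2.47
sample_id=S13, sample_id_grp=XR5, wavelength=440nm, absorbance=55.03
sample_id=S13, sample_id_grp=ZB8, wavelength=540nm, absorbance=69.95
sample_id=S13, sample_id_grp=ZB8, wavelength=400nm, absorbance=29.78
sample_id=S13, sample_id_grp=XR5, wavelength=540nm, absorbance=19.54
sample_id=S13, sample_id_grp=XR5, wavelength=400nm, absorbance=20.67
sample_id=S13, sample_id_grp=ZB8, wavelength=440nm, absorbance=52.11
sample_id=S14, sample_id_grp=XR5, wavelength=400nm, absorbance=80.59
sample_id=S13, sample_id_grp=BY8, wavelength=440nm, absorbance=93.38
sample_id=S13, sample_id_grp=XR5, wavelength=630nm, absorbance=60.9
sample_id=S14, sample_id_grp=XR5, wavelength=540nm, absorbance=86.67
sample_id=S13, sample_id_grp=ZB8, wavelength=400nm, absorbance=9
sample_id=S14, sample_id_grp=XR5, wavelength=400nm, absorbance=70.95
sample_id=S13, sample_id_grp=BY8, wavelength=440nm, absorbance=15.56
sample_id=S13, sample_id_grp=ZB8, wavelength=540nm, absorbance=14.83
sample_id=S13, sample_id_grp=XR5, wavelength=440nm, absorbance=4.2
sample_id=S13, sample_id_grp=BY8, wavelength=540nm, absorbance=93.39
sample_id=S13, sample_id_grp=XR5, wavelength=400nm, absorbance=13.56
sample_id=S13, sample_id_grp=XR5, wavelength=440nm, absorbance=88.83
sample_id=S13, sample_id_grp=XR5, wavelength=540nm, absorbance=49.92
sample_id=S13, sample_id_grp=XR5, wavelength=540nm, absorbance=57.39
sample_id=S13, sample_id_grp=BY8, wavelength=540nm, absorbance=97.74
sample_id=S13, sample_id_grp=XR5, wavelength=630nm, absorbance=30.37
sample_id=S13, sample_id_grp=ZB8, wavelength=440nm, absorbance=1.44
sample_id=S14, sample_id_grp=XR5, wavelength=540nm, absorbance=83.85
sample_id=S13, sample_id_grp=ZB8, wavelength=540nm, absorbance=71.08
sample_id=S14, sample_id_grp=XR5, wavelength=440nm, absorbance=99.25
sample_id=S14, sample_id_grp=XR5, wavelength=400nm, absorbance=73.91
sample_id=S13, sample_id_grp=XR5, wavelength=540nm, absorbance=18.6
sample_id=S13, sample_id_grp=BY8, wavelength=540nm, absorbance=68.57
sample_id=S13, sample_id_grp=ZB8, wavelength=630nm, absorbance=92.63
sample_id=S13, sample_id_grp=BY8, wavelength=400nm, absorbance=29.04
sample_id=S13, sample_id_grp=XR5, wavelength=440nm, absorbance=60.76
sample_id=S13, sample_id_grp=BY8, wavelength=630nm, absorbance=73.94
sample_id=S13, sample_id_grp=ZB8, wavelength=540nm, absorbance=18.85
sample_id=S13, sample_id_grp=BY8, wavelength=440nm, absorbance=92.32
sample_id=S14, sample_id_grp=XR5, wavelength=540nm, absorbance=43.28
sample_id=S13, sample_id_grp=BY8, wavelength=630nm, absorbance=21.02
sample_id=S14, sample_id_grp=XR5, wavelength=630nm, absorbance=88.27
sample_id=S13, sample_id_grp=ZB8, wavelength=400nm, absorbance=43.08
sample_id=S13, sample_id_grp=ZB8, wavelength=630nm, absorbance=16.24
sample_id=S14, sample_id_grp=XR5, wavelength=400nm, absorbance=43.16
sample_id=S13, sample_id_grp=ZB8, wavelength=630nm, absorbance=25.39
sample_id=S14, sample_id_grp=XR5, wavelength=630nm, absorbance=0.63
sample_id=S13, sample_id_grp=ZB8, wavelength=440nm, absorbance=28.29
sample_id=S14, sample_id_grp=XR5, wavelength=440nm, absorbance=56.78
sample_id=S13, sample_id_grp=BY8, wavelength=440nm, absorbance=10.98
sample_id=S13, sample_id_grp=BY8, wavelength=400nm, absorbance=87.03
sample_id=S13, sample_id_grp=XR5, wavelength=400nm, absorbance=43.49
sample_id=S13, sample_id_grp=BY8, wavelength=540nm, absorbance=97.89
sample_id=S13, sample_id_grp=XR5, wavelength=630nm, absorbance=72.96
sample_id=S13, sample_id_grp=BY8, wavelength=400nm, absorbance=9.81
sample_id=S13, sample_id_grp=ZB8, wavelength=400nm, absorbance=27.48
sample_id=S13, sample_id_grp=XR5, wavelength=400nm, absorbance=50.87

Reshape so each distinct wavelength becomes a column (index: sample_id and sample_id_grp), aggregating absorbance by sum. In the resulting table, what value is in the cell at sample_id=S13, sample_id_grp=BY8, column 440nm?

212.24

Rows with sample_id=S13, sample_id_grp=BY8 and wavelength=440nm: absorbance values are 93.38, 15.56, 92.32, 10.98.
93.38 + 15.56 + 92.32 + 10.98 = 212.24.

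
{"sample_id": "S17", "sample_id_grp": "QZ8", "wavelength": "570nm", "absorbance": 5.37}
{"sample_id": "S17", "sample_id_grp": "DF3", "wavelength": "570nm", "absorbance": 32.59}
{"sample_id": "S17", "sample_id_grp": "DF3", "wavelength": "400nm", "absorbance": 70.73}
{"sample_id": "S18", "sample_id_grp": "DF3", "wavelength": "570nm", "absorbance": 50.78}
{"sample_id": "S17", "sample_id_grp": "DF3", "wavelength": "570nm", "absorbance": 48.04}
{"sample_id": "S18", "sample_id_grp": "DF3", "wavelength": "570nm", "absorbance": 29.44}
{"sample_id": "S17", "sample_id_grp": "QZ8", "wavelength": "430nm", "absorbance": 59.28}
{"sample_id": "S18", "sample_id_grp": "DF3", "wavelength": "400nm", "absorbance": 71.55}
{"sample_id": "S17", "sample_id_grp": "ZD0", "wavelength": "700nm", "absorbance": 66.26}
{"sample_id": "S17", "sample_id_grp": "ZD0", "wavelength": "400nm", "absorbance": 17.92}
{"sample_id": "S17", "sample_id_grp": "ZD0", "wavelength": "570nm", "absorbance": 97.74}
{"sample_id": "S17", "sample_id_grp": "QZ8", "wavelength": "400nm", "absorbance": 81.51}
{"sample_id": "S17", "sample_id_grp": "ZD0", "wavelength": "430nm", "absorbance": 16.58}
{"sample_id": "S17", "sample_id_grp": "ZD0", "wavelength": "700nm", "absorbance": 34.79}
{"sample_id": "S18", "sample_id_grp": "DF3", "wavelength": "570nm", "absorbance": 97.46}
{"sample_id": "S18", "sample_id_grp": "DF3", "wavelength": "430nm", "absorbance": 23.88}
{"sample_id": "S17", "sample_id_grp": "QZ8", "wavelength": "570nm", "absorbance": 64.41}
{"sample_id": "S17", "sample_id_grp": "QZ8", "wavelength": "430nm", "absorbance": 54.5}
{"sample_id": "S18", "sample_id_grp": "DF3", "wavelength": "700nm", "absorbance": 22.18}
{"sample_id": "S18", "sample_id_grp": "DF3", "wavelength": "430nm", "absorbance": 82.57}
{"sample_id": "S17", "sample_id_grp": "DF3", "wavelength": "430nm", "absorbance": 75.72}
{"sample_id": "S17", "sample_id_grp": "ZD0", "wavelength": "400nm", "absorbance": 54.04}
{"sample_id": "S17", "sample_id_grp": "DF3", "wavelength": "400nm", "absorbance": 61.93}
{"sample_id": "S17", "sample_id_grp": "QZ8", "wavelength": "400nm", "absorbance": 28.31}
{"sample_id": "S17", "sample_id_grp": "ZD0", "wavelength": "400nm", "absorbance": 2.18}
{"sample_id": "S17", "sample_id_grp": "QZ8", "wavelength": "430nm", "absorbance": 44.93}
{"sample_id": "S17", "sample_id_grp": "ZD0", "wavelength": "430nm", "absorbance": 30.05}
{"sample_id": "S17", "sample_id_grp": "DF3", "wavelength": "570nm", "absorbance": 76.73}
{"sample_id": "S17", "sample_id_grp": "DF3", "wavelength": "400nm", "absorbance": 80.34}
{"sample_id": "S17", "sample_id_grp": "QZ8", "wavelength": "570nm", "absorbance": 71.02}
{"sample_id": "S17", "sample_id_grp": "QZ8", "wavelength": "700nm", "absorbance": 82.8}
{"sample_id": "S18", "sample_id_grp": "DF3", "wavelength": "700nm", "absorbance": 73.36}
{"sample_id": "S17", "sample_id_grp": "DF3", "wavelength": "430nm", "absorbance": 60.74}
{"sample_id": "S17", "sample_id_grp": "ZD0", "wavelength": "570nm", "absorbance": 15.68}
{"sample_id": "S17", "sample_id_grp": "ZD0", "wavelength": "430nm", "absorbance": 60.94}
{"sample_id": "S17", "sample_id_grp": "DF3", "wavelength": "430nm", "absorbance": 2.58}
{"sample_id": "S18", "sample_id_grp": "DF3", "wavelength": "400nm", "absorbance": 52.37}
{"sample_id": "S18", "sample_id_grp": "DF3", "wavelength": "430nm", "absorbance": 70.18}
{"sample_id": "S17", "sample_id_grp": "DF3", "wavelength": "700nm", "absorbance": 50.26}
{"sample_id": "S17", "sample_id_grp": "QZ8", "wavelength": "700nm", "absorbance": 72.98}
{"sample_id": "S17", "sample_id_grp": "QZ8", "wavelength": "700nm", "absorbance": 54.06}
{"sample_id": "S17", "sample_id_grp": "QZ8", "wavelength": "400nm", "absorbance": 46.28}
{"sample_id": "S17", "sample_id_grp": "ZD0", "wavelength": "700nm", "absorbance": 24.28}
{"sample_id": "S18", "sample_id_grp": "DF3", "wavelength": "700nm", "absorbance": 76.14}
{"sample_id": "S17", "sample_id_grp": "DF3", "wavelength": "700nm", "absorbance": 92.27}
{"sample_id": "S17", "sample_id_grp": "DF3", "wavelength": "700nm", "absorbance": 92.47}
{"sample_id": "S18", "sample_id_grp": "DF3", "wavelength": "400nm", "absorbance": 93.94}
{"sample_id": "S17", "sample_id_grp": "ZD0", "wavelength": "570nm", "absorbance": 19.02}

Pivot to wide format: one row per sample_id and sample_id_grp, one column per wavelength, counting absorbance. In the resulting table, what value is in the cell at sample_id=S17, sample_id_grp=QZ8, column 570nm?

3

Rows with sample_id=S17, sample_id_grp=QZ8 and wavelength=570nm: absorbance values are 5.37, 64.41, 71.02.
3 rows match — count = 3.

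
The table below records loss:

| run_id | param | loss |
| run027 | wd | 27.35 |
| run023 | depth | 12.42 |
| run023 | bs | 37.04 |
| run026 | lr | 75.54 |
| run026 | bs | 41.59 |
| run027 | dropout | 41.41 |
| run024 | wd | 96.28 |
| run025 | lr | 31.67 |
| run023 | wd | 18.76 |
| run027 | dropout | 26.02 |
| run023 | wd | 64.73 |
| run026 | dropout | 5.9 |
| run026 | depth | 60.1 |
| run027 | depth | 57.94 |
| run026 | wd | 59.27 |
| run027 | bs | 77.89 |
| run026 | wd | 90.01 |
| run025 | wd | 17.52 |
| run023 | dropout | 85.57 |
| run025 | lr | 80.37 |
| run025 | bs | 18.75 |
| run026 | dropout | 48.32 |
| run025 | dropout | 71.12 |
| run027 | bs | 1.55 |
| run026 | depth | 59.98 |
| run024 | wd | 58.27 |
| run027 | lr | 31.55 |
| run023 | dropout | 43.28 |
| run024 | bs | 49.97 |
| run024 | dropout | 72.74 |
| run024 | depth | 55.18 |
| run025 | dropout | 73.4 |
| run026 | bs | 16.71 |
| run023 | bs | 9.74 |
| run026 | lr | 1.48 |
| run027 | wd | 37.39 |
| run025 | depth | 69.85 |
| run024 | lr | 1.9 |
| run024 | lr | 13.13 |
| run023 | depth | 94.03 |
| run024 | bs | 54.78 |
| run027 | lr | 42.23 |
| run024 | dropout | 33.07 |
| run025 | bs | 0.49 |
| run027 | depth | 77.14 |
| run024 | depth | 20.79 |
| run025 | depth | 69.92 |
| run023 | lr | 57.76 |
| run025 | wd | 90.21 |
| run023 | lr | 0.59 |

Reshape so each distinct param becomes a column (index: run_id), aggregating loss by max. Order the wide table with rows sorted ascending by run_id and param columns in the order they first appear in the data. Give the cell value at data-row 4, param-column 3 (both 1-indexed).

With rows sorted ascending by run_id, row 4 is run_id=run026. param columns in first-appearance order: wd, depth, bs, lr, dropout; column 3 is bs.
Long rows with run_id=run026, param=bs: max(41.59, 16.71) = 41.59.

41.59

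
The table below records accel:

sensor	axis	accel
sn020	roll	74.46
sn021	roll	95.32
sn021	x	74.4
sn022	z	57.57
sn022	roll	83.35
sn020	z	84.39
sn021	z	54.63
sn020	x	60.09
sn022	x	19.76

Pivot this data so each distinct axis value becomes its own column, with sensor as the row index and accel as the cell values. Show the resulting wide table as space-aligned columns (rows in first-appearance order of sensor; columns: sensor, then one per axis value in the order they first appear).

Columns: sensor plus the 3 distinct axis values (roll, x, z).
For example, row sn020 column roll takes accel=74.46 from the long row (sn020, roll).

sensor  roll   x      z    
sn020   74.46  60.09  84.39
sn021   95.32  74.4   54.63
sn022   83.35  19.76  57.57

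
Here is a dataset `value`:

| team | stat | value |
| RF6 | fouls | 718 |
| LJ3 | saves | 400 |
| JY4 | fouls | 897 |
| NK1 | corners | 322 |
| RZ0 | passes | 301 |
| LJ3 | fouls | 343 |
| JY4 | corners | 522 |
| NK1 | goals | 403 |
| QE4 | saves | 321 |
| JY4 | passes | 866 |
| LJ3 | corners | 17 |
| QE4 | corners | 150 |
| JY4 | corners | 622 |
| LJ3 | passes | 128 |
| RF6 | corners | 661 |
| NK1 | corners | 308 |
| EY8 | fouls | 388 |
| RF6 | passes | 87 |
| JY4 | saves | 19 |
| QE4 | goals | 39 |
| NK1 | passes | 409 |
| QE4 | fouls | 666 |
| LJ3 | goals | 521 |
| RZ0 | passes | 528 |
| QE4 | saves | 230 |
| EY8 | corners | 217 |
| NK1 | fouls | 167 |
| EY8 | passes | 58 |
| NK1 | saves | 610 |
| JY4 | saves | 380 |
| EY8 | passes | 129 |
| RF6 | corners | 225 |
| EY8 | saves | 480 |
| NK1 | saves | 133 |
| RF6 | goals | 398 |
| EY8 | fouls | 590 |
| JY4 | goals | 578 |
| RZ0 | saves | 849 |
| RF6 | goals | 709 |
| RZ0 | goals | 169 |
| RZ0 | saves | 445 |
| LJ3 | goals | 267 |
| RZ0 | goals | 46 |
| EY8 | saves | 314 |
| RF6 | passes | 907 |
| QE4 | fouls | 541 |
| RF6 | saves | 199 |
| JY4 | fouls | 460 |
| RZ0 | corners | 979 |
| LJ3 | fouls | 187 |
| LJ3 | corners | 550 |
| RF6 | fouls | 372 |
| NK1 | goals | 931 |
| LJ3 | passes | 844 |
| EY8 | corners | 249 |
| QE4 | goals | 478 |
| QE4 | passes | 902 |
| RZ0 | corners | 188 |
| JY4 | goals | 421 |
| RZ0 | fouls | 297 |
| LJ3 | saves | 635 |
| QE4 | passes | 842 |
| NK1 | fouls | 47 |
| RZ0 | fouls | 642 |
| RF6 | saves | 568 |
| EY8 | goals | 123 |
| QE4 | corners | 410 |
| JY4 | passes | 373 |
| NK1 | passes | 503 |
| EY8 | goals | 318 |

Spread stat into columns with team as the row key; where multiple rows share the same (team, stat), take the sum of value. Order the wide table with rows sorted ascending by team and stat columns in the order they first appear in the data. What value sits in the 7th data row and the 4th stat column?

829

With rows sorted ascending by team, row 7 is team=RZ0. stat columns in first-appearance order: fouls, saves, corners, passes, goals; column 4 is passes.
Long rows with team=RZ0, stat=passes: 301 + 528 = 829.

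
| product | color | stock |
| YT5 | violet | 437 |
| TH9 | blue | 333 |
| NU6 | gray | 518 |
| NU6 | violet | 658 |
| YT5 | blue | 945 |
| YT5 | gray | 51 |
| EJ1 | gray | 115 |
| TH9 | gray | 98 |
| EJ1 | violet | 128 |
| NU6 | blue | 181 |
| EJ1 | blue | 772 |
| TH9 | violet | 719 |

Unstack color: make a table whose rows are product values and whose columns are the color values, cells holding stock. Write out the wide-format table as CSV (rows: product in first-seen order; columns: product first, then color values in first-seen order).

Columns: product plus the 3 distinct color values (violet, blue, gray).
For example, row YT5 column violet takes stock=437 from the long row (YT5, violet).

product,violet,blue,gray
YT5,437,945,51
TH9,719,333,98
NU6,658,181,518
EJ1,128,772,115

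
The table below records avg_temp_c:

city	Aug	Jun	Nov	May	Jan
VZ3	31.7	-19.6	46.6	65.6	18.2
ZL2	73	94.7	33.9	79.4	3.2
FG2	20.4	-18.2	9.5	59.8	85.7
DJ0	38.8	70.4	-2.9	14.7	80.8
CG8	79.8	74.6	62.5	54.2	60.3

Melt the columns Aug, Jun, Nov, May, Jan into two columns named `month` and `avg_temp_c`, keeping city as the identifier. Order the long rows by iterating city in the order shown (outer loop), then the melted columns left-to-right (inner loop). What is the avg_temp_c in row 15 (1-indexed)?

85.7

25 rows total (5 × 5). Row 15: index ⌊(15-1)/5⌋ = 2 into city → FG2; (15-1) mod 5 = 4 into the melted columns → Jan.
So row 15 is (FG2, Jan, 85.7); avg_temp_c = 85.7.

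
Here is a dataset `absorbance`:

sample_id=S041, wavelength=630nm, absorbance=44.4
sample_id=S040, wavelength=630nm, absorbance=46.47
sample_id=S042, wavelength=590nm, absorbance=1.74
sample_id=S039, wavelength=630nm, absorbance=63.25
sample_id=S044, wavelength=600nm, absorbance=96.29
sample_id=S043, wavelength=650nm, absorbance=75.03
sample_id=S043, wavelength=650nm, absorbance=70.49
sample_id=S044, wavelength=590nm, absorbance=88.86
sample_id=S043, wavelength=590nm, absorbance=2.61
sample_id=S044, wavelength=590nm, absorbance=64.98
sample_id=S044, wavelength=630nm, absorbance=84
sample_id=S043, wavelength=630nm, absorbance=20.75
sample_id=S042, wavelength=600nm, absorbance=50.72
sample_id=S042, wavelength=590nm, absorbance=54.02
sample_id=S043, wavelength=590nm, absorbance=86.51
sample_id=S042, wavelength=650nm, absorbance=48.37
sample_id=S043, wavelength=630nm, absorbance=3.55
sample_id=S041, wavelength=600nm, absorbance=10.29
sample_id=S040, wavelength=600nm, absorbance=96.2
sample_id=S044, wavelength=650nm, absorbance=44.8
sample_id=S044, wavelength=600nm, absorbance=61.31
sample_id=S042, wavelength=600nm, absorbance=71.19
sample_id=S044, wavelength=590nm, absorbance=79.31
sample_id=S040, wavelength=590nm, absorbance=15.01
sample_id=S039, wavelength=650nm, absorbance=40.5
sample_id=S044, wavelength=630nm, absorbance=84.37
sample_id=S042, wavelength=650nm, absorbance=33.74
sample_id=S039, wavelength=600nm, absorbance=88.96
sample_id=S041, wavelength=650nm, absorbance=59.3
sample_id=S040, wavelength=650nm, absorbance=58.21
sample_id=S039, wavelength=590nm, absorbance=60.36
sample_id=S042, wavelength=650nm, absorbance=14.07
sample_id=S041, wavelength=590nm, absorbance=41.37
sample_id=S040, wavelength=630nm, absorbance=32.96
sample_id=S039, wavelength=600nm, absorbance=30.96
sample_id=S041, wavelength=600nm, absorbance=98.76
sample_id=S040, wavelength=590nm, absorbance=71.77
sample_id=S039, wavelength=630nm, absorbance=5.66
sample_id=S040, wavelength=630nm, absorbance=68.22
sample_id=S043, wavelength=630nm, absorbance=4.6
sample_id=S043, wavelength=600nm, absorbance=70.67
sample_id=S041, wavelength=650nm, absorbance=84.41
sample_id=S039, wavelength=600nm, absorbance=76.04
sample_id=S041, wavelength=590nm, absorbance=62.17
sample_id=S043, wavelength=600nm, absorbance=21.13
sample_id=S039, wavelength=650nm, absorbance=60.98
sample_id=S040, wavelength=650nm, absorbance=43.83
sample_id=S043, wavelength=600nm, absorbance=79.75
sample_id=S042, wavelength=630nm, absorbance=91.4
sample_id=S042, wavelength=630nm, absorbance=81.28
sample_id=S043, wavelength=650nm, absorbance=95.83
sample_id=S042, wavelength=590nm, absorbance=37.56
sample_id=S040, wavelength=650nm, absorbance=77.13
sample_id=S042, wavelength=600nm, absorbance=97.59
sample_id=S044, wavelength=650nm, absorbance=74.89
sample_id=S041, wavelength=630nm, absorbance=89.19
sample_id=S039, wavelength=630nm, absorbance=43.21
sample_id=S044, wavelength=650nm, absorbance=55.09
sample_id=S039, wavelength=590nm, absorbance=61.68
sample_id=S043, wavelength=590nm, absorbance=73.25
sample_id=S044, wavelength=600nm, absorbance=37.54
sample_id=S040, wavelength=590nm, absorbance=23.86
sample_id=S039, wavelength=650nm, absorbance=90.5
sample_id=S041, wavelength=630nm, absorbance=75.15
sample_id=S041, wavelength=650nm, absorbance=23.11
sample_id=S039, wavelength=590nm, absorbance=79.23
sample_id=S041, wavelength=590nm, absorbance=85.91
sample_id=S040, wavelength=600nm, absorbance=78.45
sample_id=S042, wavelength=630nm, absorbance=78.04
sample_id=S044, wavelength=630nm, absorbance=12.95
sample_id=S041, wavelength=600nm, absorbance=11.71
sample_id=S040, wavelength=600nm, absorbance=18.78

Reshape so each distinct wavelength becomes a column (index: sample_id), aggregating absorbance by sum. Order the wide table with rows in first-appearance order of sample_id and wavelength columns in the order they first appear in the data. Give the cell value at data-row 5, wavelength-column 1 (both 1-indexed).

181.32

With rows in first-appearance order of sample_id, row 5 is sample_id=S044. wavelength columns in first-appearance order: 630nm, 590nm, 600nm, 650nm; column 1 is 630nm.
Long rows with sample_id=S044, wavelength=630nm: 84 + 84.37 + 12.95 = 181.32.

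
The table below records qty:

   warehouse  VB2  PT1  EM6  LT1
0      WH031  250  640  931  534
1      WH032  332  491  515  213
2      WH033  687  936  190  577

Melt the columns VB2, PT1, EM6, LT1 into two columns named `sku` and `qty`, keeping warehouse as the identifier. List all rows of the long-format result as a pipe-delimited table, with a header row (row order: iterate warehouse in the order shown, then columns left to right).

| warehouse | sku | qty |
| WH031 | VB2 | 250 |
| WH031 | PT1 | 640 |
| WH031 | EM6 | 931 |
| WH031 | LT1 | 534 |
| WH032 | VB2 | 332 |
| WH032 | PT1 | 491 |
| WH032 | EM6 | 515 |
| WH032 | LT1 | 213 |
| WH033 | VB2 | 687 |
| WH033 | PT1 | 936 |
| WH033 | EM6 | 190 |
| WH033 | LT1 | 577 |

Each (warehouse, column) pair becomes one row: 3 × 4 = 12 rows.
For example, (WH031, VB2) → qty=250.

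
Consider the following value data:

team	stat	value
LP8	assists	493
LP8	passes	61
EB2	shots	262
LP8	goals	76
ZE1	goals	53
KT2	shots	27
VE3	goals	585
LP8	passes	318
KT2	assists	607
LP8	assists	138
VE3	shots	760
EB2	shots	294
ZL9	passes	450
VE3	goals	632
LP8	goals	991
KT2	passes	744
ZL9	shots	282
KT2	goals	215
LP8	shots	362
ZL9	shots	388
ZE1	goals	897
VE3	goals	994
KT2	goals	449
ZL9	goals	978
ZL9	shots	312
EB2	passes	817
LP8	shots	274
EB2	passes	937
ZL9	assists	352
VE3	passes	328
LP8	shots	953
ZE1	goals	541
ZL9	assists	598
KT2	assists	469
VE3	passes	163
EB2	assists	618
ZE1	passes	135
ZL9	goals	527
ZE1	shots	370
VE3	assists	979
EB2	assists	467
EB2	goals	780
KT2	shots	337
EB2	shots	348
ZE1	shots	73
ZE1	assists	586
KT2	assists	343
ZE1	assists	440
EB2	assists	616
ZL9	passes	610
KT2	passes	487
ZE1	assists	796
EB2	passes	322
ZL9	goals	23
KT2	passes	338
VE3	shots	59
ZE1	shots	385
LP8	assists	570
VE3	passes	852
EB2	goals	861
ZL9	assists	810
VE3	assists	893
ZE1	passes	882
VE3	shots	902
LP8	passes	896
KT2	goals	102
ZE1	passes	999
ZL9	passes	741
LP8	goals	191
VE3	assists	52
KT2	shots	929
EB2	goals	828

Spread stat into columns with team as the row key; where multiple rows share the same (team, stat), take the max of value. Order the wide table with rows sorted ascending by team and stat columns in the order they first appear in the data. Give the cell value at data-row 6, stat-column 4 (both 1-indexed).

978

With rows sorted ascending by team, row 6 is team=ZL9. stat columns in first-appearance order: assists, passes, shots, goals; column 4 is goals.
Long rows with team=ZL9, stat=goals: max(978, 527, 23) = 978.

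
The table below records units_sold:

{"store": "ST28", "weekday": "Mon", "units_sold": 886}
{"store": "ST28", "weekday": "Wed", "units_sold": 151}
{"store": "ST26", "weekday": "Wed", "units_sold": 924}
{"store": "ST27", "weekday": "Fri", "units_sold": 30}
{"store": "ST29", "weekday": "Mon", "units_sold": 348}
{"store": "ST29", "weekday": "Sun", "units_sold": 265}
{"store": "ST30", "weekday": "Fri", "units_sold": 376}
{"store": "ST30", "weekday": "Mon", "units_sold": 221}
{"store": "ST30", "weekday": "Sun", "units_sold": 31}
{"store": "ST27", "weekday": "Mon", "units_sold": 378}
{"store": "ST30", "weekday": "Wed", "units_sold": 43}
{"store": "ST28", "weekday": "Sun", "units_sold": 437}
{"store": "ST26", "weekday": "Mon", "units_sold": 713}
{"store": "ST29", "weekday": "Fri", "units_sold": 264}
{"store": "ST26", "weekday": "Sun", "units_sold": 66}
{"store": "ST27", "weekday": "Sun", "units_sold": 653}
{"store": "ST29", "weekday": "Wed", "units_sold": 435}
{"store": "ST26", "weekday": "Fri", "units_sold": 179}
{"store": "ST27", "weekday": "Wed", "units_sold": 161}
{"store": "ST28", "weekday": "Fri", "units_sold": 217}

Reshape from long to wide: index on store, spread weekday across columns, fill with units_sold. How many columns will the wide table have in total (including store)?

1 column for store plus 4 distinct weekday values → 5 columns.

5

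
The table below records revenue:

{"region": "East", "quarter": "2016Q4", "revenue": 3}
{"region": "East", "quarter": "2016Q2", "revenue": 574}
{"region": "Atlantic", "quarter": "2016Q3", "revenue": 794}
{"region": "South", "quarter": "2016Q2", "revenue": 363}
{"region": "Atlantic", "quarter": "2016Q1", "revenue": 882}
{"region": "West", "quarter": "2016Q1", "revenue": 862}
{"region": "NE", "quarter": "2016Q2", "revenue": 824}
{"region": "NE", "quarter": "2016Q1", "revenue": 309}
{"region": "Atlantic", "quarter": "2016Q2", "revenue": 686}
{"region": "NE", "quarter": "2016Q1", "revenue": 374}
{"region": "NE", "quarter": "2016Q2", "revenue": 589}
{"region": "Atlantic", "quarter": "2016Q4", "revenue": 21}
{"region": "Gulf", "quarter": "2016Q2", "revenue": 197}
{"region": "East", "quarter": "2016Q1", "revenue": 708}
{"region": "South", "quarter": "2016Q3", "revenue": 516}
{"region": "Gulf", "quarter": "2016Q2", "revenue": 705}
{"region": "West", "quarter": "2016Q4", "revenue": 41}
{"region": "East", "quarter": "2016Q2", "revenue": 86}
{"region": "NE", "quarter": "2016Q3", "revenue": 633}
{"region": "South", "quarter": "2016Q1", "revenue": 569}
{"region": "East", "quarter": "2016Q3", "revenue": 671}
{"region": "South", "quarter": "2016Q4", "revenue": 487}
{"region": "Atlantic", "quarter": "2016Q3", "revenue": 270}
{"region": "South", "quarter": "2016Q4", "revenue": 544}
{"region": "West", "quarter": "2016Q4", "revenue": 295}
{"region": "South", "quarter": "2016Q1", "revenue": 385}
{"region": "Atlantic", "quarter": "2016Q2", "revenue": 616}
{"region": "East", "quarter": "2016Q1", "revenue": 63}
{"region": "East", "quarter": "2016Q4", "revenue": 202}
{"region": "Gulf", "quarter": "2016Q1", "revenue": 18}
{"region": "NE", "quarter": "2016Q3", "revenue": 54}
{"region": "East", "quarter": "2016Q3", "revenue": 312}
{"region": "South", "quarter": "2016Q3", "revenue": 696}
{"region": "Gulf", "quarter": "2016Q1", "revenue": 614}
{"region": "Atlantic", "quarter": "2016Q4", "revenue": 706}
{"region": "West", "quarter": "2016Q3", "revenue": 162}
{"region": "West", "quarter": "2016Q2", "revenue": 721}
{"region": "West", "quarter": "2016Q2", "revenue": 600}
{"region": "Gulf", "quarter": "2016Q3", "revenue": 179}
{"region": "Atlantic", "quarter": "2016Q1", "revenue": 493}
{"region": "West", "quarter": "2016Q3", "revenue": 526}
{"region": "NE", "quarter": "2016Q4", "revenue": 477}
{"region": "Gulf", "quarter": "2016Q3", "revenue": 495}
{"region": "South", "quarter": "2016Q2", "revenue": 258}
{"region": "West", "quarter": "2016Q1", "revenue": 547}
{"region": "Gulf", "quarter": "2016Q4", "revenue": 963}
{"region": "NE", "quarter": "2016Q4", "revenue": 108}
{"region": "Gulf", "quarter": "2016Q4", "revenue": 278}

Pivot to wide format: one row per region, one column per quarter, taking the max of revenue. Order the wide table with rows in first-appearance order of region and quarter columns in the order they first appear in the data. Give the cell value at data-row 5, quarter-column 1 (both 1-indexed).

477

With rows in first-appearance order of region, row 5 is region=NE. quarter columns in first-appearance order: 2016Q4, 2016Q2, 2016Q3, 2016Q1; column 1 is 2016Q4.
Long rows with region=NE, quarter=2016Q4: max(477, 108) = 477.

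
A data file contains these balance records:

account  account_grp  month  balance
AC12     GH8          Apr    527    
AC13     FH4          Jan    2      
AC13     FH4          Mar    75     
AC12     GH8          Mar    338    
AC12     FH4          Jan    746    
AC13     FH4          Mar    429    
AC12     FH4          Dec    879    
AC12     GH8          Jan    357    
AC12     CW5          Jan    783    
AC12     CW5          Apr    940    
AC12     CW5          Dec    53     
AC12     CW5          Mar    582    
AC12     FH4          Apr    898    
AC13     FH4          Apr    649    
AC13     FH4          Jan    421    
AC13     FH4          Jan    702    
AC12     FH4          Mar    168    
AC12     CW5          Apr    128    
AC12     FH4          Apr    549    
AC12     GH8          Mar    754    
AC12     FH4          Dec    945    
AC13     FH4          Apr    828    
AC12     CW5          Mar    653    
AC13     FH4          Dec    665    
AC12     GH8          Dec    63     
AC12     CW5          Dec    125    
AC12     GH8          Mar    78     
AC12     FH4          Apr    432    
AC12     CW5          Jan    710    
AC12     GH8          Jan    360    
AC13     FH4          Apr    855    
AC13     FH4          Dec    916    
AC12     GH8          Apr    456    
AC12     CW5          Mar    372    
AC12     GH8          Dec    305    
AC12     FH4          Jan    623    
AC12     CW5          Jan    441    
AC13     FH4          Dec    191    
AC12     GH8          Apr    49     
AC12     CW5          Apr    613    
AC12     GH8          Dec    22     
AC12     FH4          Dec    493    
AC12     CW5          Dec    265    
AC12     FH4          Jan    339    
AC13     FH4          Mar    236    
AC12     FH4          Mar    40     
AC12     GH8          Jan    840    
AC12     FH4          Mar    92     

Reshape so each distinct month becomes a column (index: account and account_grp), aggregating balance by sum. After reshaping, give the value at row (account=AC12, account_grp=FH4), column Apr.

Rows with account=AC12, account_grp=FH4 and month=Apr: balance values are 898, 549, 432.
898 + 549 + 432 = 1879.

1879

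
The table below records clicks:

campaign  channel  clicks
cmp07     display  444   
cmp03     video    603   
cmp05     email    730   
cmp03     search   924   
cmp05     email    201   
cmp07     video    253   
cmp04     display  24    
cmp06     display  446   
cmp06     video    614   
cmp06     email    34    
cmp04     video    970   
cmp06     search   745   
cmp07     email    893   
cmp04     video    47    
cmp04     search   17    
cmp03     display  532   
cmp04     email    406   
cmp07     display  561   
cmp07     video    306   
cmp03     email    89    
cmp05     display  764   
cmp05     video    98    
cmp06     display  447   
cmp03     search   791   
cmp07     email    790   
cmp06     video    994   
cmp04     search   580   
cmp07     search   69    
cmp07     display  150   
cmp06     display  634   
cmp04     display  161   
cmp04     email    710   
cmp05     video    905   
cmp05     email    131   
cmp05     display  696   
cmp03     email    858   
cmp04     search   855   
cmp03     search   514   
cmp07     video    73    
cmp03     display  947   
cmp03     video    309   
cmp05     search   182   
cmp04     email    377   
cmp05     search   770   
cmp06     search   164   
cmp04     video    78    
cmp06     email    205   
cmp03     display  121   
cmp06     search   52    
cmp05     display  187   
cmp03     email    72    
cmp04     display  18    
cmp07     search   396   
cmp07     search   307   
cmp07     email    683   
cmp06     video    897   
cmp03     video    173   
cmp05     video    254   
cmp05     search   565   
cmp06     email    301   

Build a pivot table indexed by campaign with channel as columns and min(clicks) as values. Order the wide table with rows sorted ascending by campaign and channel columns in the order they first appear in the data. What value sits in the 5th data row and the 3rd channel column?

683

With rows sorted ascending by campaign, row 5 is campaign=cmp07. channel columns in first-appearance order: display, video, email, search; column 3 is email.
Long rows with campaign=cmp07, channel=email: min(893, 790, 683) = 683.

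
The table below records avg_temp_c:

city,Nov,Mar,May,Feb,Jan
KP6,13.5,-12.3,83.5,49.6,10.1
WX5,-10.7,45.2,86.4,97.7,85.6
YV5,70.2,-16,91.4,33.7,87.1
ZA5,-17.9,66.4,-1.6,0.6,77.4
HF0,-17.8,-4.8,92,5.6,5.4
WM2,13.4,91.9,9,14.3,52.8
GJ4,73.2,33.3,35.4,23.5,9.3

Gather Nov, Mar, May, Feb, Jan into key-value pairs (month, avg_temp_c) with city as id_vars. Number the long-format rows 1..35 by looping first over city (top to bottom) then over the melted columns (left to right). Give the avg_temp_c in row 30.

35 rows total (7 × 5). Row 30: index ⌊(30-1)/5⌋ = 5 into city → WM2; (30-1) mod 5 = 4 into the melted columns → Jan.
So row 30 is (WM2, Jan, 52.8); avg_temp_c = 52.8.

52.8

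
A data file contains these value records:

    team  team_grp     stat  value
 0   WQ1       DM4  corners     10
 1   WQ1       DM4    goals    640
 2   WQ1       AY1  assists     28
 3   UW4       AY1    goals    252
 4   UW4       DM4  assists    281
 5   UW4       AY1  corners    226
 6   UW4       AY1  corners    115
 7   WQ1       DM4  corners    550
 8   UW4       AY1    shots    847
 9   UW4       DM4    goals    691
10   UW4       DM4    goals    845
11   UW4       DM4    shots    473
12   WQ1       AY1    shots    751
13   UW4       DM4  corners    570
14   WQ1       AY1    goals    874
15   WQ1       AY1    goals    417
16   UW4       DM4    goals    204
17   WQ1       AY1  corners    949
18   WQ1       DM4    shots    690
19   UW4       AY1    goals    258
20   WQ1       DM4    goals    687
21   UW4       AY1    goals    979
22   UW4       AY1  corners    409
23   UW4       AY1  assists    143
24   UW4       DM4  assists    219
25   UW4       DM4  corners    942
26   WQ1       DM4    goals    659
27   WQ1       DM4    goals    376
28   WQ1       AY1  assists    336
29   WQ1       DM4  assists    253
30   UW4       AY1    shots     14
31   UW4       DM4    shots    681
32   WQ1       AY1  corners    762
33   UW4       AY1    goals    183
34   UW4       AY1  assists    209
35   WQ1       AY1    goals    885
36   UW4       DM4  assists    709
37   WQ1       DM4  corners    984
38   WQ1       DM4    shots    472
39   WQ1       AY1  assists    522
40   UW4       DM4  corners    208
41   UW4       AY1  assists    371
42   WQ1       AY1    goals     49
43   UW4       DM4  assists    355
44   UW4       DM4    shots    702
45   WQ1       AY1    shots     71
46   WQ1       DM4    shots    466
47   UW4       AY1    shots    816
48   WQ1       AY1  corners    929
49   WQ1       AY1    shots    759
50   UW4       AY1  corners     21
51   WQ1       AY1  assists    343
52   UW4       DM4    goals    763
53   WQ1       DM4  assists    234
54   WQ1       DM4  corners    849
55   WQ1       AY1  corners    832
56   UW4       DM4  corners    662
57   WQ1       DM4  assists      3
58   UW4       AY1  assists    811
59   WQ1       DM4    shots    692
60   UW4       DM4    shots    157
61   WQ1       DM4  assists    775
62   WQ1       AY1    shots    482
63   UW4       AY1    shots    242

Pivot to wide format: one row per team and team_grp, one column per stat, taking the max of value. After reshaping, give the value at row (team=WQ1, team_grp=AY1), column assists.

522

Rows with team=WQ1, team_grp=AY1 and stat=assists: value values are 28, 336, 522, 343.
max(28, 336, 522, 343) = 522.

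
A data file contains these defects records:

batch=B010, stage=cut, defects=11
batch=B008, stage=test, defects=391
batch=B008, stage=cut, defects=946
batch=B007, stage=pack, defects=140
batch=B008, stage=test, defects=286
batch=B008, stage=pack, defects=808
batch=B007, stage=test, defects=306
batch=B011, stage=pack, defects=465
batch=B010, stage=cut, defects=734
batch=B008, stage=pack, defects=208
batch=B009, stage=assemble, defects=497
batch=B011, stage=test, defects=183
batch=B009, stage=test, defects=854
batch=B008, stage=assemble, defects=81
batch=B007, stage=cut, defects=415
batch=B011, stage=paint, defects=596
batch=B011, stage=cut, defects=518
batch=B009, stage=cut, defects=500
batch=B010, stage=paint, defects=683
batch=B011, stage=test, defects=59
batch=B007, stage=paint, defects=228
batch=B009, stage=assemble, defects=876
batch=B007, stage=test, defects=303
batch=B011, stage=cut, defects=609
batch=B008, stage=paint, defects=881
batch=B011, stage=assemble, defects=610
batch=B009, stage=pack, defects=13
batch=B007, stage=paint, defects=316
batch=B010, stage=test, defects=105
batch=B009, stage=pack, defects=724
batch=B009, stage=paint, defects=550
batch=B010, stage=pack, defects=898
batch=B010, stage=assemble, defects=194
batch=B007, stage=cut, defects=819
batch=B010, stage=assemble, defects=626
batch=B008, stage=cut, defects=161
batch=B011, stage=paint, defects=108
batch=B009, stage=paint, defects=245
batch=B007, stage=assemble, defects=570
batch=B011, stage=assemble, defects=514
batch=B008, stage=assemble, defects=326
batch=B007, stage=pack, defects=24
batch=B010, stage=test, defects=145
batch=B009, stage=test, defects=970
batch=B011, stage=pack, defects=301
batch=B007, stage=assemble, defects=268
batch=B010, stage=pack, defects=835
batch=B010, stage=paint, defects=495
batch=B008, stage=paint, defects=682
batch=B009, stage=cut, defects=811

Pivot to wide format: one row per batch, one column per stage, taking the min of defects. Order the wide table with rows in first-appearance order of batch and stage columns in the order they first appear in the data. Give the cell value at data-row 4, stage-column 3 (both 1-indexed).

301

With rows in first-appearance order of batch, row 4 is batch=B011. stage columns in first-appearance order: cut, test, pack, assemble, paint; column 3 is pack.
Long rows with batch=B011, stage=pack: min(465, 301) = 301.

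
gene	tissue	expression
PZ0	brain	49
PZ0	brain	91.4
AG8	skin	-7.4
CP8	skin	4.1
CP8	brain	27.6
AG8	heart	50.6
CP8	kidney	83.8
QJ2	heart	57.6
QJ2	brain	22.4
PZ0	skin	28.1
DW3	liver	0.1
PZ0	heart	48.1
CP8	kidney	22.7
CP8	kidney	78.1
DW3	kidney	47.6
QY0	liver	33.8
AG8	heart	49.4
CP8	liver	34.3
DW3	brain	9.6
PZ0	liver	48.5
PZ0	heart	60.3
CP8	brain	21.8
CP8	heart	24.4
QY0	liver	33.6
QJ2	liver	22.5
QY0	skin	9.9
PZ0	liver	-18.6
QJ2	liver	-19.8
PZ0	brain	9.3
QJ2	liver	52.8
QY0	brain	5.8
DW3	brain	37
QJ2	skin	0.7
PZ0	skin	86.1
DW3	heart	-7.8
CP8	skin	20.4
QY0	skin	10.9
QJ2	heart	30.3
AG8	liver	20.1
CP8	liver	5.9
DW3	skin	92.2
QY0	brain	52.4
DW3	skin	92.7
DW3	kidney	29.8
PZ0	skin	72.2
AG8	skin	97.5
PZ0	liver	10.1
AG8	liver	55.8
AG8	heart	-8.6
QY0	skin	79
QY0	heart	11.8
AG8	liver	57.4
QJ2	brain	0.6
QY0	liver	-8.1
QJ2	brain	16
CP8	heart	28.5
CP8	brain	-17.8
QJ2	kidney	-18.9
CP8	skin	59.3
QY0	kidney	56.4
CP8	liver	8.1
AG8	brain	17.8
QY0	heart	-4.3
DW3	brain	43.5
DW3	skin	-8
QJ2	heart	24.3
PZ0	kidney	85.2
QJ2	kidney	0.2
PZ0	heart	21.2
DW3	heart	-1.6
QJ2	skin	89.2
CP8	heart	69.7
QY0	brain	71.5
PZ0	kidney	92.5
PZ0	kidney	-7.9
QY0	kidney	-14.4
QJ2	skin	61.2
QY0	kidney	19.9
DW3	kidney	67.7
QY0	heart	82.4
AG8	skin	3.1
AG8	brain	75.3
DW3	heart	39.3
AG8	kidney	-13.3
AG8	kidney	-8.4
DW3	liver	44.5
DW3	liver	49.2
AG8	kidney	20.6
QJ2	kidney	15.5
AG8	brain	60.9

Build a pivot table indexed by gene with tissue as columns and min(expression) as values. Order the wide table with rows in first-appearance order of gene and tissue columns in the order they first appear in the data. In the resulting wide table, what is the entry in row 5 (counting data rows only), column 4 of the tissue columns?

With rows in first-appearance order of gene, row 5 is gene=DW3. tissue columns in first-appearance order: brain, skin, heart, kidney, liver; column 4 is kidney.
Long rows with gene=DW3, tissue=kidney: min(47.6, 29.8, 67.7) = 29.8.

29.8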